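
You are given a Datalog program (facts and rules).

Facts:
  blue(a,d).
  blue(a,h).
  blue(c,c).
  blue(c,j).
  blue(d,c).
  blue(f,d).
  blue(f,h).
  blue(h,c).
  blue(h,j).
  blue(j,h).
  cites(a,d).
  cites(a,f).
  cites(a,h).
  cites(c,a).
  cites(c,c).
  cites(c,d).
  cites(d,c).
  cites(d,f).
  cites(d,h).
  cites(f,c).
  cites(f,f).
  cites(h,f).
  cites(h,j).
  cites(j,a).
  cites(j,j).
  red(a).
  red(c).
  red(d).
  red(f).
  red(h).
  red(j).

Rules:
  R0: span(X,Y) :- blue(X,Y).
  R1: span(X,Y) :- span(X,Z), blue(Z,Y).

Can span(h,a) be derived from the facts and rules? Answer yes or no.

no

round 1: derive span(a,d) via R0 from blue(a,d)
round 1: derive span(a,h) via R0 from blue(a,h)
round 1: derive span(c,c) via R0 from blue(c,c)
round 1: derive span(c,j) via R0 from blue(c,j)
round 1: derive span(d,c) via R0 from blue(d,c)
round 1: derive span(f,d) via R0 from blue(f,d)
round 1: derive span(f,h) via R0 from blue(f,h)
round 1: derive span(h,c) via R0 from blue(h,c)
round 1: derive span(h,j) via R0 from blue(h,j)
round 1: derive span(j,h) via R0 from blue(j,h)
round 2: derive span(a,c) via R1 from span(a,d), blue(d,c)
round 2: derive span(a,j) via R1 from span(a,h), blue(h,j)
round 2: derive span(c,h) via R1 from span(c,j), blue(j,h)
round 2: derive span(d,j) via R1 from span(d,c), blue(c,j)
round 2: derive span(f,c) via R1 from span(f,d), blue(d,c)
round 2: derive span(f,j) via R1 from span(f,h), blue(h,j)
round 2: derive span(h,h) via R1 from span(h,j), blue(j,h)
round 2: derive span(j,c) via R1 from span(j,h), blue(h,c)
round 2: derive span(j,j) via R1 from span(j,h), blue(h,j)
round 3: derive span(d,h) via R1 from span(d,j), blue(j,h)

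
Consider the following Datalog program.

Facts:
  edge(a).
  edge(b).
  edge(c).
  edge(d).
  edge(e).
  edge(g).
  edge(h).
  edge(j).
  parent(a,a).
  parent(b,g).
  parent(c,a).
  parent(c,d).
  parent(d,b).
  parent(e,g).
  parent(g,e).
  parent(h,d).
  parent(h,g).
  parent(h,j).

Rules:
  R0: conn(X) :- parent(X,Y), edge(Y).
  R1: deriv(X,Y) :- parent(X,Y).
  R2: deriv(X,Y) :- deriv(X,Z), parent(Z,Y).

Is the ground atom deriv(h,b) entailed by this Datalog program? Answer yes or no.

yes

round 1: derive deriv(a,a) via R1 from parent(a,a)
round 1: derive deriv(b,g) via R1 from parent(b,g)
round 1: derive deriv(c,a) via R1 from parent(c,a)
round 1: derive deriv(c,d) via R1 from parent(c,d)
round 1: derive deriv(d,b) via R1 from parent(d,b)
round 1: derive deriv(e,g) via R1 from parent(e,g)
round 1: derive deriv(g,e) via R1 from parent(g,e)
round 1: derive deriv(h,d) via R1 from parent(h,d)
round 1: derive deriv(h,g) via R1 from parent(h,g)
round 1: derive deriv(h,j) via R1 from parent(h,j)
round 2: derive deriv(b,e) via R2 from deriv(b,g), parent(g,e)
round 2: derive deriv(c,b) via R2 from deriv(c,d), parent(d,b)
round 2: derive deriv(d,g) via R2 from deriv(d,b), parent(b,g)
round 2: derive deriv(e,e) via R2 from deriv(e,g), parent(g,e)
round 2: derive deriv(g,g) via R2 from deriv(g,e), parent(e,g)
round 2: derive deriv(h,b) via R2 from deriv(h,d), parent(d,b)
round 2: derive deriv(h,e) via R2 from deriv(h,g), parent(g,e)
round 3: derive deriv(c,g) via R2 from deriv(c,b), parent(b,g)
round 3: derive deriv(d,e) via R2 from deriv(d,g), parent(g,e)
round 4: derive deriv(c,e) via R2 from deriv(c,g), parent(g,e)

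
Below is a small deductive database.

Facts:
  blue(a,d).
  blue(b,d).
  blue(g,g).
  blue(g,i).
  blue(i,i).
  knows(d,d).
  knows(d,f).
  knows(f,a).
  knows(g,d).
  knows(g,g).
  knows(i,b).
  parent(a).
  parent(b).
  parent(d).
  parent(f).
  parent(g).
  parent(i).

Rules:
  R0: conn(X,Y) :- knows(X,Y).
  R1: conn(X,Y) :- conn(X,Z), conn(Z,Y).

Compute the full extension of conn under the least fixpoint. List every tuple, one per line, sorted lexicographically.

round 1: derive conn(d,d) via R0 from knows(d,d)
round 1: derive conn(d,f) via R0 from knows(d,f)
round 1: derive conn(f,a) via R0 from knows(f,a)
round 1: derive conn(g,d) via R0 from knows(g,d)
round 1: derive conn(g,g) via R0 from knows(g,g)
round 1: derive conn(i,b) via R0 from knows(i,b)
round 2: derive conn(d,a) via R1 from conn(d,f), conn(f,a)
round 2: derive conn(g,f) via R1 from conn(g,d), conn(d,f)
round 3: derive conn(g,a) via R1 from conn(g,d), conn(d,a)

conn(d,a)
conn(d,d)
conn(d,f)
conn(f,a)
conn(g,a)
conn(g,d)
conn(g,f)
conn(g,g)
conn(i,b)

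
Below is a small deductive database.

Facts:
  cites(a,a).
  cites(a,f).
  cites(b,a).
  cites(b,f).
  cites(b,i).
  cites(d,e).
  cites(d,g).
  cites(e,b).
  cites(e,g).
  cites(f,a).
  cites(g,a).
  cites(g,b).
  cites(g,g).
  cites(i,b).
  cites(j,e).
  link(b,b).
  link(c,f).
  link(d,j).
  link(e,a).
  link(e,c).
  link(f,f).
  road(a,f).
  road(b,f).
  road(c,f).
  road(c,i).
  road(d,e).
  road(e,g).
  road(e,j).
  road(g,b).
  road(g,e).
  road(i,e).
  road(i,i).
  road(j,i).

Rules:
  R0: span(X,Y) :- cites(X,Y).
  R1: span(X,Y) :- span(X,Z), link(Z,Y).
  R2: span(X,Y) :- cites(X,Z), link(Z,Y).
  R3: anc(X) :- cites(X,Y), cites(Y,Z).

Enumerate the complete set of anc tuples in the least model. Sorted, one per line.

anc(a)
anc(b)
anc(d)
anc(e)
anc(f)
anc(g)
anc(i)
anc(j)

round 1: derive anc(a) via R3 from cites(a,a), cites(a,a)
round 1: derive anc(b) via R3 from cites(b,a), cites(a,a)
round 1: derive anc(d) via R3 from cites(d,e), cites(e,b)
round 1: derive anc(e) via R3 from cites(e,b), cites(b,a)
round 1: derive anc(f) via R3 from cites(f,a), cites(a,a)
round 1: derive anc(g) via R3 from cites(g,a), cites(a,a)
round 1: derive anc(i) via R3 from cites(i,b), cites(b,a)
round 1: derive anc(j) via R3 from cites(j,e), cites(e,b)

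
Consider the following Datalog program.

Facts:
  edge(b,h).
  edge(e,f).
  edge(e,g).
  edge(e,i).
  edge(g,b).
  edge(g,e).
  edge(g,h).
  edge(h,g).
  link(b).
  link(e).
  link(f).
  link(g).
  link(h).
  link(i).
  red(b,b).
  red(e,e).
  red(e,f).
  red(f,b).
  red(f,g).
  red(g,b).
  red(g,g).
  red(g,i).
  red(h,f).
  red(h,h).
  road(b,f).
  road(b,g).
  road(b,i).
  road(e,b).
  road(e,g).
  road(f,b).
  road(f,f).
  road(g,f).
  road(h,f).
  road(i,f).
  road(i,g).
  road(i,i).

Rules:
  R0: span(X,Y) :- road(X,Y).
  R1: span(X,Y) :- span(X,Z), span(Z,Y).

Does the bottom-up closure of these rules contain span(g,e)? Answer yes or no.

no

round 1: derive span(b,f) via R0 from road(b,f)
round 1: derive span(b,g) via R0 from road(b,g)
round 1: derive span(b,i) via R0 from road(b,i)
round 1: derive span(e,b) via R0 from road(e,b)
round 1: derive span(e,g) via R0 from road(e,g)
round 1: derive span(f,b) via R0 from road(f,b)
round 1: derive span(f,f) via R0 from road(f,f)
round 1: derive span(g,f) via R0 from road(g,f)
round 1: derive span(h,f) via R0 from road(h,f)
round 1: derive span(i,f) via R0 from road(i,f)
round 1: derive span(i,g) via R0 from road(i,g)
round 1: derive span(i,i) via R0 from road(i,i)
round 2: derive span(b,b) via R1 from span(b,f), span(f,b)
round 2: derive span(e,f) via R1 from span(e,b), span(b,f)
round 2: derive span(e,i) via R1 from span(e,b), span(b,i)
round 2: derive span(f,g) via R1 from span(f,b), span(b,g)
round 2: derive span(f,i) via R1 from span(f,b), span(b,i)
round 2: derive span(g,b) via R1 from span(g,f), span(f,b)
round 2: derive span(h,b) via R1 from span(h,f), span(f,b)
round 2: derive span(i,b) via R1 from span(i,f), span(f,b)
round 3: derive span(g,g) via R1 from span(g,b), span(b,g)
round 3: derive span(g,i) via R1 from span(g,b), span(b,i)
round 3: derive span(h,g) via R1 from span(h,b), span(b,g)
round 3: derive span(h,i) via R1 from span(h,b), span(b,i)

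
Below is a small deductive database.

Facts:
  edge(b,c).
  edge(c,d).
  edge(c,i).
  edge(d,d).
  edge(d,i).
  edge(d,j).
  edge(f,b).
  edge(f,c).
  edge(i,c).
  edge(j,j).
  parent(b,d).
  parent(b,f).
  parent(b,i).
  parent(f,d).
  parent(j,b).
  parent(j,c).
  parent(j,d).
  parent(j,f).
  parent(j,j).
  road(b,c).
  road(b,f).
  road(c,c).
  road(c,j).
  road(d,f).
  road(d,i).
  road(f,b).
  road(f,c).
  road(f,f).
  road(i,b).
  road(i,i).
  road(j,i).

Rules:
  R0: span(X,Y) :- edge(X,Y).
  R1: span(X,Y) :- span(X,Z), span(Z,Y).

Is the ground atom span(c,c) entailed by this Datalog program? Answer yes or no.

round 1: derive span(b,c) via R0 from edge(b,c)
round 1: derive span(c,d) via R0 from edge(c,d)
round 1: derive span(c,i) via R0 from edge(c,i)
round 1: derive span(d,d) via R0 from edge(d,d)
round 1: derive span(d,i) via R0 from edge(d,i)
round 1: derive span(d,j) via R0 from edge(d,j)
round 1: derive span(f,b) via R0 from edge(f,b)
round 1: derive span(f,c) via R0 from edge(f,c)
round 1: derive span(i,c) via R0 from edge(i,c)
round 1: derive span(j,j) via R0 from edge(j,j)
round 2: derive span(b,d) via R1 from span(b,c), span(c,d)
round 2: derive span(b,i) via R1 from span(b,c), span(c,i)
round 2: derive span(c,c) via R1 from span(c,i), span(i,c)
round 2: derive span(c,j) via R1 from span(c,d), span(d,j)
round 2: derive span(d,c) via R1 from span(d,i), span(i,c)
round 2: derive span(f,d) via R1 from span(f,c), span(c,d)
round 2: derive span(f,i) via R1 from span(f,c), span(c,i)
round 2: derive span(i,d) via R1 from span(i,c), span(c,d)
round 2: derive span(i,i) via R1 from span(i,c), span(c,i)
round 3: derive span(b,j) via R1 from span(b,c), span(c,j)
round 3: derive span(f,j) via R1 from span(f,c), span(c,j)
round 3: derive span(i,j) via R1 from span(i,c), span(c,j)

yes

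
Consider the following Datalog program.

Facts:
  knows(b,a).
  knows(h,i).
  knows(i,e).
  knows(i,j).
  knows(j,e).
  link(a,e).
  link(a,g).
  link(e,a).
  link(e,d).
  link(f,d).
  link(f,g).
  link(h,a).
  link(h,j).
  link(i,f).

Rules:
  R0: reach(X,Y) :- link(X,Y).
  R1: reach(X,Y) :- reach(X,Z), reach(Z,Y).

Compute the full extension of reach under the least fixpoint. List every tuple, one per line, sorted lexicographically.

reach(a,a)
reach(a,d)
reach(a,e)
reach(a,g)
reach(e,a)
reach(e,d)
reach(e,e)
reach(e,g)
reach(f,d)
reach(f,g)
reach(h,a)
reach(h,d)
reach(h,e)
reach(h,g)
reach(h,j)
reach(i,d)
reach(i,f)
reach(i,g)

round 1: derive reach(a,e) via R0 from link(a,e)
round 1: derive reach(a,g) via R0 from link(a,g)
round 1: derive reach(e,a) via R0 from link(e,a)
round 1: derive reach(e,d) via R0 from link(e,d)
round 1: derive reach(f,d) via R0 from link(f,d)
round 1: derive reach(f,g) via R0 from link(f,g)
round 1: derive reach(h,a) via R0 from link(h,a)
round 1: derive reach(h,j) via R0 from link(h,j)
round 1: derive reach(i,f) via R0 from link(i,f)
round 2: derive reach(a,a) via R1 from reach(a,e), reach(e,a)
round 2: derive reach(a,d) via R1 from reach(a,e), reach(e,d)
round 2: derive reach(e,e) via R1 from reach(e,a), reach(a,e)
round 2: derive reach(e,g) via R1 from reach(e,a), reach(a,g)
round 2: derive reach(h,e) via R1 from reach(h,a), reach(a,e)
round 2: derive reach(h,g) via R1 from reach(h,a), reach(a,g)
round 2: derive reach(i,d) via R1 from reach(i,f), reach(f,d)
round 2: derive reach(i,g) via R1 from reach(i,f), reach(f,g)
round 3: derive reach(h,d) via R1 from reach(h,a), reach(a,d)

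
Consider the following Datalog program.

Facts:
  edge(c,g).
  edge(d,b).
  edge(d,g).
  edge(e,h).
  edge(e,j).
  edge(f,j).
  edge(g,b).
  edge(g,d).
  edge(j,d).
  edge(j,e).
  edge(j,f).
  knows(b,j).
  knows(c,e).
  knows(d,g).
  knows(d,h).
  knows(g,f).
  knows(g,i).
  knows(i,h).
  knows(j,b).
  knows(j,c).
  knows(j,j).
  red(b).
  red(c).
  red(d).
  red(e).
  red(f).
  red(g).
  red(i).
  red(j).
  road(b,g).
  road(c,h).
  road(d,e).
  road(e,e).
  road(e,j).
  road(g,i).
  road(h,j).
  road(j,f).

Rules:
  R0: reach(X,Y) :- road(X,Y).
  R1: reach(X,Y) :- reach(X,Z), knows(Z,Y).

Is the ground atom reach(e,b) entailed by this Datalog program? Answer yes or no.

yes

round 1: derive reach(b,g) via R0 from road(b,g)
round 1: derive reach(c,h) via R0 from road(c,h)
round 1: derive reach(d,e) via R0 from road(d,e)
round 1: derive reach(e,e) via R0 from road(e,e)
round 1: derive reach(e,j) via R0 from road(e,j)
round 1: derive reach(g,i) via R0 from road(g,i)
round 1: derive reach(h,j) via R0 from road(h,j)
round 1: derive reach(j,f) via R0 from road(j,f)
round 2: derive reach(b,f) via R1 from reach(b,g), knows(g,f)
round 2: derive reach(b,i) via R1 from reach(b,g), knows(g,i)
round 2: derive reach(e,b) via R1 from reach(e,j), knows(j,b)
round 2: derive reach(e,c) via R1 from reach(e,j), knows(j,c)
round 2: derive reach(g,h) via R1 from reach(g,i), knows(i,h)
round 2: derive reach(h,b) via R1 from reach(h,j), knows(j,b)
round 2: derive reach(h,c) via R1 from reach(h,j), knows(j,c)
round 3: derive reach(b,h) via R1 from reach(b,i), knows(i,h)
round 3: derive reach(h,e) via R1 from reach(h,c), knows(c,e)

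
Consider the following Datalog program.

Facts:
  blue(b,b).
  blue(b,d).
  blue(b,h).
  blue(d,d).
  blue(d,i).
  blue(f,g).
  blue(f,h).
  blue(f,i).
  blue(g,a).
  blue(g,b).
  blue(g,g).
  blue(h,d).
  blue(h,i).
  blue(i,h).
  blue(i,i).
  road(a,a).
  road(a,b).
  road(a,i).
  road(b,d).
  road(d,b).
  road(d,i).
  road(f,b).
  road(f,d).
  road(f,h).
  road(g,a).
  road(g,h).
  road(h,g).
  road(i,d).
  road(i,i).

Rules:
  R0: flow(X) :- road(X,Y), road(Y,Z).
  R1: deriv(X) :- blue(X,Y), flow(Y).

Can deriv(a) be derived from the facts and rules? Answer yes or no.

no

round 1: derive flow(a) via R0 from road(a,a), road(a,a)
round 1: derive flow(b) via R0 from road(b,d), road(d,b)
round 1: derive flow(d) via R0 from road(d,b), road(b,d)
round 1: derive flow(f) via R0 from road(f,b), road(b,d)
round 1: derive flow(g) via R0 from road(g,a), road(a,a)
round 1: derive flow(h) via R0 from road(h,g), road(g,a)
round 1: derive flow(i) via R0 from road(i,d), road(d,b)
round 2: derive deriv(b) via R1 from blue(b,b), flow(b)
round 2: derive deriv(d) via R1 from blue(d,d), flow(d)
round 2: derive deriv(f) via R1 from blue(f,g), flow(g)
round 2: derive deriv(g) via R1 from blue(g,a), flow(a)
round 2: derive deriv(h) via R1 from blue(h,d), flow(d)
round 2: derive deriv(i) via R1 from blue(i,h), flow(h)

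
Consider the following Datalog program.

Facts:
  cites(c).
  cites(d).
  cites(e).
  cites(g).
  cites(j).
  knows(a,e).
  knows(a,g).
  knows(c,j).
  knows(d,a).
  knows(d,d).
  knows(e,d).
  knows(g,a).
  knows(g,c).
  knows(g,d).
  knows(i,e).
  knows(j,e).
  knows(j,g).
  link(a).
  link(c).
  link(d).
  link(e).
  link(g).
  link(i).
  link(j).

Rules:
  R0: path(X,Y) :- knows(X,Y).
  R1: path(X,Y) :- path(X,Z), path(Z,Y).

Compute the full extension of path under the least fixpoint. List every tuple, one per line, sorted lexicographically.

round 1: derive path(a,e) via R0 from knows(a,e)
round 1: derive path(a,g) via R0 from knows(a,g)
round 1: derive path(c,j) via R0 from knows(c,j)
round 1: derive path(d,a) via R0 from knows(d,a)
round 1: derive path(d,d) via R0 from knows(d,d)
round 1: derive path(e,d) via R0 from knows(e,d)
round 1: derive path(g,a) via R0 from knows(g,a)
round 1: derive path(g,c) via R0 from knows(g,c)
round 1: derive path(g,d) via R0 from knows(g,d)
round 1: derive path(i,e) via R0 from knows(i,e)
round 1: derive path(j,e) via R0 from knows(j,e)
round 1: derive path(j,g) via R0 from knows(j,g)
round 2: derive path(a,a) via R1 from path(a,g), path(g,a)
round 2: derive path(a,c) via R1 from path(a,g), path(g,c)
round 2: derive path(a,d) via R1 from path(a,e), path(e,d)
round 2: derive path(c,e) via R1 from path(c,j), path(j,e)
round 2: derive path(c,g) via R1 from path(c,j), path(j,g)
round 2: derive path(d,e) via R1 from path(d,a), path(a,e)
round 2: derive path(d,g) via R1 from path(d,a), path(a,g)
round 2: derive path(e,a) via R1 from path(e,d), path(d,a)
round 2: derive path(g,e) via R1 from path(g,a), path(a,e)
round 2: derive path(g,g) via R1 from path(g,a), path(a,g)
round 2: derive path(g,j) via R1 from path(g,c), path(c,j)
round 2: derive path(i,d) via R1 from path(i,e), path(e,d)
round 2: derive path(j,a) via R1 from path(j,g), path(g,a)
round 2: derive path(j,c) via R1 from path(j,g), path(g,c)
round 2: derive path(j,d) via R1 from path(j,e), path(e,d)
round 3: derive path(a,j) via R1 from path(a,c), path(c,j)
round 3: derive path(c,a) via R1 from path(c,e), path(e,a)
round 3: derive path(c,c) via R1 from path(c,g), path(g,c)
round 3: derive path(c,d) via R1 from path(c,e), path(e,d)
round 3: derive path(d,c) via R1 from path(d,a), path(a,c)
round 3: derive path(d,j) via R1 from path(d,g), path(g,j)
round 3: derive path(e,c) via R1 from path(e,a), path(a,c)
round 3: derive path(e,e) via R1 from path(e,a), path(a,e)
round 3: derive path(e,g) via R1 from path(e,a), path(a,g)
round 3: derive path(i,a) via R1 from path(i,d), path(d,a)
round 3: derive path(i,g) via R1 from path(i,d), path(d,g)
round 3: derive path(j,j) via R1 from path(j,c), path(c,j)
round 4: derive path(e,j) via R1 from path(e,a), path(a,j)
round 4: derive path(i,c) via R1 from path(i,a), path(a,c)
round 4: derive path(i,j) via R1 from path(i,a), path(a,j)

path(a,a)
path(a,c)
path(a,d)
path(a,e)
path(a,g)
path(a,j)
path(c,a)
path(c,c)
path(c,d)
path(c,e)
path(c,g)
path(c,j)
path(d,a)
path(d,c)
path(d,d)
path(d,e)
path(d,g)
path(d,j)
path(e,a)
path(e,c)
path(e,d)
path(e,e)
path(e,g)
path(e,j)
path(g,a)
path(g,c)
path(g,d)
path(g,e)
path(g,g)
path(g,j)
path(i,a)
path(i,c)
path(i,d)
path(i,e)
path(i,g)
path(i,j)
path(j,a)
path(j,c)
path(j,d)
path(j,e)
path(j,g)
path(j,j)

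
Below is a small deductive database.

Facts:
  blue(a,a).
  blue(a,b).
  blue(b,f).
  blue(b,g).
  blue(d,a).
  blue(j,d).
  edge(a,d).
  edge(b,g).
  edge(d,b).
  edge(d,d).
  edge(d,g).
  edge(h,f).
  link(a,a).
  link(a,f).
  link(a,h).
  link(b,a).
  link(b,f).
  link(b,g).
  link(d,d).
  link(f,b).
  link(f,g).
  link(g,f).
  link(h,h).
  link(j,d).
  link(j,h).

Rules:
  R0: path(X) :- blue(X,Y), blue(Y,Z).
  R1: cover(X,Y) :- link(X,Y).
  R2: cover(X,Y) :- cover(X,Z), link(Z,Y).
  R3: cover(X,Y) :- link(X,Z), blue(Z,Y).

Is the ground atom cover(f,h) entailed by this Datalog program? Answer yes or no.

round 1: derive cover(a,a) via R1 from link(a,a)
round 1: derive cover(a,f) via R1 from link(a,f)
round 1: derive cover(a,h) via R1 from link(a,h)
round 1: derive cover(b,a) via R1 from link(b,a)
round 1: derive cover(b,f) via R1 from link(b,f)
round 1: derive cover(b,g) via R1 from link(b,g)
round 1: derive cover(d,d) via R1 from link(d,d)
round 1: derive cover(f,b) via R1 from link(f,b)
round 1: derive cover(f,g) via R1 from link(f,g)
round 1: derive cover(g,f) via R1 from link(g,f)
round 1: derive cover(h,h) via R1 from link(h,h)
round 1: derive cover(j,d) via R1 from link(j,d)
round 1: derive cover(j,h) via R1 from link(j,h)
round 1: derive cover(a,b) via R3 from link(a,a), blue(a,b)
round 1: derive cover(b,b) via R3 from link(b,a), blue(a,b)
round 1: derive cover(d,a) via R3 from link(d,d), blue(d,a)
round 1: derive cover(f,f) via R3 from link(f,b), blue(b,f)
round 1: derive cover(j,a) via R3 from link(j,d), blue(d,a)
round 2: derive cover(a,g) via R2 from cover(a,b), link(b,g)
round 2: derive cover(b,h) via R2 from cover(b,a), link(a,h)
round 2: derive cover(d,f) via R2 from cover(d,a), link(a,f)
round 2: derive cover(d,h) via R2 from cover(d,a), link(a,h)
round 2: derive cover(f,a) via R2 from cover(f,b), link(b,a)
round 2: derive cover(g,b) via R2 from cover(g,f), link(f,b)
round 2: derive cover(g,g) via R2 from cover(g,f), link(f,g)
round 2: derive cover(j,f) via R2 from cover(j,a), link(a,f)
round 3: derive cover(d,b) via R2 from cover(d,f), link(f,b)
round 3: derive cover(d,g) via R2 from cover(d,f), link(f,g)
round 3: derive cover(f,h) via R2 from cover(f,a), link(a,h)
round 3: derive cover(g,a) via R2 from cover(g,b), link(b,a)
round 3: derive cover(j,b) via R2 from cover(j,f), link(f,b)
round 3: derive cover(j,g) via R2 from cover(j,f), link(f,g)
round 4: derive cover(g,h) via R2 from cover(g,a), link(a,h)

yes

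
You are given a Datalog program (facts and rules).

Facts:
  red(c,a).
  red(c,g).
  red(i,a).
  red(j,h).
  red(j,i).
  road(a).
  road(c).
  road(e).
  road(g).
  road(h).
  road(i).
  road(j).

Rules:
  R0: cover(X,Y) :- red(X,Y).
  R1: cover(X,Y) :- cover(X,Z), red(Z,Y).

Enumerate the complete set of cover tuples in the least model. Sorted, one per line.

round 1: derive cover(c,a) via R0 from red(c,a)
round 1: derive cover(c,g) via R0 from red(c,g)
round 1: derive cover(i,a) via R0 from red(i,a)
round 1: derive cover(j,h) via R0 from red(j,h)
round 1: derive cover(j,i) via R0 from red(j,i)
round 2: derive cover(j,a) via R1 from cover(j,i), red(i,a)

cover(c,a)
cover(c,g)
cover(i,a)
cover(j,a)
cover(j,h)
cover(j,i)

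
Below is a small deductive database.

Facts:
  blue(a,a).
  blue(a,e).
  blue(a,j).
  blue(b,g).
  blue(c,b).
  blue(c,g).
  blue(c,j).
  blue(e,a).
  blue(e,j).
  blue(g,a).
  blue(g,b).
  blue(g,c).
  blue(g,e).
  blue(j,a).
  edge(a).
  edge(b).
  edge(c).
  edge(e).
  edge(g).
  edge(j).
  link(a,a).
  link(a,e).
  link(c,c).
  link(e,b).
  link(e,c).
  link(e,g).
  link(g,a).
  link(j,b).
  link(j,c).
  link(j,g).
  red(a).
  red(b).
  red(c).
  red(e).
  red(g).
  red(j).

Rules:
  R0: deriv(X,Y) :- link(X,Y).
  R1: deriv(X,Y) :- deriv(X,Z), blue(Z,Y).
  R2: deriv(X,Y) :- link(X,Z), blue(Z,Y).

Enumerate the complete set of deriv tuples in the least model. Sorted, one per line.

round 1: derive deriv(a,a) via R0 from link(a,a)
round 1: derive deriv(a,e) via R0 from link(a,e)
round 1: derive deriv(c,c) via R0 from link(c,c)
round 1: derive deriv(e,b) via R0 from link(e,b)
round 1: derive deriv(e,c) via R0 from link(e,c)
round 1: derive deriv(e,g) via R0 from link(e,g)
round 1: derive deriv(g,a) via R0 from link(g,a)
round 1: derive deriv(j,b) via R0 from link(j,b)
round 1: derive deriv(j,c) via R0 from link(j,c)
round 1: derive deriv(j,g) via R0 from link(j,g)
round 1: derive deriv(a,j) via R2 from link(a,a), blue(a,j)
round 1: derive deriv(c,b) via R2 from link(c,c), blue(c,b)
round 1: derive deriv(c,g) via R2 from link(c,c), blue(c,g)
round 1: derive deriv(c,j) via R2 from link(c,c), blue(c,j)
round 1: derive deriv(e,a) via R2 from link(e,g), blue(g,a)
round 1: derive deriv(e,e) via R2 from link(e,g), blue(g,e)
round 1: derive deriv(e,j) via R2 from link(e,c), blue(c,j)
round 1: derive deriv(g,e) via R2 from link(g,a), blue(a,e)
round 1: derive deriv(g,j) via R2 from link(g,a), blue(a,j)
round 1: derive deriv(j,a) via R2 from link(j,g), blue(g,a)
round 1: derive deriv(j,e) via R2 from link(j,g), blue(g,e)
round 1: derive deriv(j,j) via R2 from link(j,c), blue(c,j)
round 2: derive deriv(c,a) via R1 from deriv(c,g), blue(g,a)
round 2: derive deriv(c,e) via R1 from deriv(c,g), blue(g,e)

deriv(a,a)
deriv(a,e)
deriv(a,j)
deriv(c,a)
deriv(c,b)
deriv(c,c)
deriv(c,e)
deriv(c,g)
deriv(c,j)
deriv(e,a)
deriv(e,b)
deriv(e,c)
deriv(e,e)
deriv(e,g)
deriv(e,j)
deriv(g,a)
deriv(g,e)
deriv(g,j)
deriv(j,a)
deriv(j,b)
deriv(j,c)
deriv(j,e)
deriv(j,g)
deriv(j,j)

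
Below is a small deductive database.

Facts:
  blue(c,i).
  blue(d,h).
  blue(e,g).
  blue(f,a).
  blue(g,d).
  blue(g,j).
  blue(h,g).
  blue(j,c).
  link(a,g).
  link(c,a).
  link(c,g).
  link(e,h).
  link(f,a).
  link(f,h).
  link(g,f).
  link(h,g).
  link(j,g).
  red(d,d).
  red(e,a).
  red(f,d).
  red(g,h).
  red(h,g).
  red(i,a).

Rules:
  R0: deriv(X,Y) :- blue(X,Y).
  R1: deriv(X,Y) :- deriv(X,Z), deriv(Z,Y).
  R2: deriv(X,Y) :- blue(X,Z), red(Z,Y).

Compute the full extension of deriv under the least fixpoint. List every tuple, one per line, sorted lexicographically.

round 1: derive deriv(c,i) via R0 from blue(c,i)
round 1: derive deriv(d,h) via R0 from blue(d,h)
round 1: derive deriv(e,g) via R0 from blue(e,g)
round 1: derive deriv(f,a) via R0 from blue(f,a)
round 1: derive deriv(g,d) via R0 from blue(g,d)
round 1: derive deriv(g,j) via R0 from blue(g,j)
round 1: derive deriv(h,g) via R0 from blue(h,g)
round 1: derive deriv(j,c) via R0 from blue(j,c)
round 1: derive deriv(c,a) via R2 from blue(c,i), red(i,a)
round 1: derive deriv(d,g) via R2 from blue(d,h), red(h,g)
round 1: derive deriv(e,h) via R2 from blue(e,g), red(g,h)
round 1: derive deriv(h,h) via R2 from blue(h,g), red(g,h)
round 2: derive deriv(d,d) via R1 from deriv(d,g), deriv(g,d)
round 2: derive deriv(d,j) via R1 from deriv(d,g), deriv(g,j)
round 2: derive deriv(e,d) via R1 from deriv(e,g), deriv(g,d)
round 2: derive deriv(e,j) via R1 from deriv(e,g), deriv(g,j)
round 2: derive deriv(g,c) via R1 from deriv(g,j), deriv(j,c)
round 2: derive deriv(g,g) via R1 from deriv(g,d), deriv(d,g)
round 2: derive deriv(g,h) via R1 from deriv(g,d), deriv(d,h)
round 2: derive deriv(h,d) via R1 from deriv(h,g), deriv(g,d)
round 2: derive deriv(h,j) via R1 from deriv(h,g), deriv(g,j)
round 2: derive deriv(j,a) via R1 from deriv(j,c), deriv(c,a)
round 2: derive deriv(j,i) via R1 from deriv(j,c), deriv(c,i)
round 3: derive deriv(d,a) via R1 from deriv(d,j), deriv(j,a)
round 3: derive deriv(d,c) via R1 from deriv(d,g), deriv(g,c)
round 3: derive deriv(d,i) via R1 from deriv(d,j), deriv(j,i)
round 3: derive deriv(e,a) via R1 from deriv(e,j), deriv(j,a)
round 3: derive deriv(e,c) via R1 from deriv(e,g), deriv(g,c)
round 3: derive deriv(e,i) via R1 from deriv(e,j), deriv(j,i)
round 3: derive deriv(g,a) via R1 from deriv(g,c), deriv(c,a)
round 3: derive deriv(g,i) via R1 from deriv(g,c), deriv(c,i)
round 3: derive deriv(h,a) via R1 from deriv(h,j), deriv(j,a)
round 3: derive deriv(h,c) via R1 from deriv(h,g), deriv(g,c)
round 3: derive deriv(h,i) via R1 from deriv(h,j), deriv(j,i)

deriv(c,a)
deriv(c,i)
deriv(d,a)
deriv(d,c)
deriv(d,d)
deriv(d,g)
deriv(d,h)
deriv(d,i)
deriv(d,j)
deriv(e,a)
deriv(e,c)
deriv(e,d)
deriv(e,g)
deriv(e,h)
deriv(e,i)
deriv(e,j)
deriv(f,a)
deriv(g,a)
deriv(g,c)
deriv(g,d)
deriv(g,g)
deriv(g,h)
deriv(g,i)
deriv(g,j)
deriv(h,a)
deriv(h,c)
deriv(h,d)
deriv(h,g)
deriv(h,h)
deriv(h,i)
deriv(h,j)
deriv(j,a)
deriv(j,c)
deriv(j,i)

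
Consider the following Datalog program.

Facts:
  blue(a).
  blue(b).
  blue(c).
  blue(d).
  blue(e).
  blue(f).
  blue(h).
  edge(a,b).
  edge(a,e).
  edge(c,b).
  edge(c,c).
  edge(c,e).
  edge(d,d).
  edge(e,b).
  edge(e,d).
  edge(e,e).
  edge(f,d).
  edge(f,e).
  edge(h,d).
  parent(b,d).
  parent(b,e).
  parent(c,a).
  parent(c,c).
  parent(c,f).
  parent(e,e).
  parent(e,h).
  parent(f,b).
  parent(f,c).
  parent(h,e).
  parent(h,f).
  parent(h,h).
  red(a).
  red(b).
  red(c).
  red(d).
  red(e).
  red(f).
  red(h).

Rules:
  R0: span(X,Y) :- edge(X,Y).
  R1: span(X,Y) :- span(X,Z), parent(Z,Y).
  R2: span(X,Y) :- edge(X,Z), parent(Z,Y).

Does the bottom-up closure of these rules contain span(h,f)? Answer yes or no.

no

round 1: derive span(a,b) via R0 from edge(a,b)
round 1: derive span(a,e) via R0 from edge(a,e)
round 1: derive span(c,b) via R0 from edge(c,b)
round 1: derive span(c,c) via R0 from edge(c,c)
round 1: derive span(c,e) via R0 from edge(c,e)
round 1: derive span(d,d) via R0 from edge(d,d)
round 1: derive span(e,b) via R0 from edge(e,b)
round 1: derive span(e,d) via R0 from edge(e,d)
round 1: derive span(e,e) via R0 from edge(e,e)
round 1: derive span(f,d) via R0 from edge(f,d)
round 1: derive span(f,e) via R0 from edge(f,e)
round 1: derive span(h,d) via R0 from edge(h,d)
round 1: derive span(a,d) via R2 from edge(a,b), parent(b,d)
round 1: derive span(a,h) via R2 from edge(a,e), parent(e,h)
round 1: derive span(c,a) via R2 from edge(c,c), parent(c,a)
round 1: derive span(c,d) via R2 from edge(c,b), parent(b,d)
round 1: derive span(c,f) via R2 from edge(c,c), parent(c,f)
round 1: derive span(c,h) via R2 from edge(c,e), parent(e,h)
round 1: derive span(e,h) via R2 from edge(e,e), parent(e,h)
round 1: derive span(f,h) via R2 from edge(f,e), parent(e,h)
round 2: derive span(a,f) via R1 from span(a,h), parent(h,f)
round 2: derive span(e,f) via R1 from span(e,h), parent(h,f)
round 2: derive span(f,f) via R1 from span(f,h), parent(h,f)
round 3: derive span(a,c) via R1 from span(a,f), parent(f,c)
round 3: derive span(e,c) via R1 from span(e,f), parent(f,c)
round 3: derive span(f,b) via R1 from span(f,f), parent(f,b)
round 3: derive span(f,c) via R1 from span(f,f), parent(f,c)
round 4: derive span(a,a) via R1 from span(a,c), parent(c,a)
round 4: derive span(e,a) via R1 from span(e,c), parent(c,a)
round 4: derive span(f,a) via R1 from span(f,c), parent(c,a)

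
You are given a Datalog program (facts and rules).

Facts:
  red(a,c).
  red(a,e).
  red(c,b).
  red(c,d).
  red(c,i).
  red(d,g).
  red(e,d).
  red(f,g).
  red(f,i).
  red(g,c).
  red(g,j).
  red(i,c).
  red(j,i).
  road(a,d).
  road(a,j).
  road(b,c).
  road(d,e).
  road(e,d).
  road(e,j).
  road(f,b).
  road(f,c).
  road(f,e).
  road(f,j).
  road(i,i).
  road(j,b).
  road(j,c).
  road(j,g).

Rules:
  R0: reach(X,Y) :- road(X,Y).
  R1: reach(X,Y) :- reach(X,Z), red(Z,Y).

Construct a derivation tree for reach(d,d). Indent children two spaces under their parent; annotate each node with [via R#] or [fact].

round 1: derive reach(a,d) via R0 from road(a,d)
round 1: derive reach(a,j) via R0 from road(a,j)
round 1: derive reach(b,c) via R0 from road(b,c)
round 1: derive reach(d,e) via R0 from road(d,e)
round 1: derive reach(e,d) via R0 from road(e,d)
round 1: derive reach(e,j) via R0 from road(e,j)
round 1: derive reach(f,b) via R0 from road(f,b)
round 1: derive reach(f,c) via R0 from road(f,c)
round 1: derive reach(f,e) via R0 from road(f,e)
round 1: derive reach(f,j) via R0 from road(f,j)
round 1: derive reach(i,i) via R0 from road(i,i)
round 1: derive reach(j,b) via R0 from road(j,b)
round 1: derive reach(j,c) via R0 from road(j,c)
round 1: derive reach(j,g) via R0 from road(j,g)
round 2: derive reach(a,g) via R1 from reach(a,d), red(d,g)
round 2: derive reach(a,i) via R1 from reach(a,j), red(j,i)
round 2: derive reach(b,b) via R1 from reach(b,c), red(c,b)
round 2: derive reach(b,d) via R1 from reach(b,c), red(c,d)
round 2: derive reach(b,i) via R1 from reach(b,c), red(c,i)
round 2: derive reach(d,d) via R1 from reach(d,e), red(e,d)
round 2: derive reach(e,g) via R1 from reach(e,d), red(d,g)
round 2: derive reach(e,i) via R1 from reach(e,j), red(j,i)
round 2: derive reach(f,d) via R1 from reach(f,c), red(c,d)
round 2: derive reach(f,i) via R1 from reach(f,c), red(c,i)
round 2: derive reach(i,c) via R1 from reach(i,i), red(i,c)
round 2: derive reach(j,d) via R1 from reach(j,c), red(c,d)
round 2: derive reach(j,i) via R1 from reach(j,c), red(c,i)
round 2: derive reach(j,j) via R1 from reach(j,g), red(g,j)
round 3: derive reach(a,c) via R1 from reach(a,g), red(g,c)
round 3: derive reach(b,g) via R1 from reach(b,d), red(d,g)
round 3: derive reach(d,g) via R1 from reach(d,d), red(d,g)
round 3: derive reach(e,c) via R1 from reach(e,g), red(g,c)
round 3: derive reach(f,g) via R1 from reach(f,d), red(d,g)
round 3: derive reach(i,b) via R1 from reach(i,c), red(c,b)
round 3: derive reach(i,d) via R1 from reach(i,c), red(c,d)
round 4: derive reach(a,b) via R1 from reach(a,c), red(c,b)
round 4: derive reach(b,j) via R1 from reach(b,g), red(g,j)
round 4: derive reach(d,c) via R1 from reach(d,g), red(g,c)
round 4: derive reach(d,j) via R1 from reach(d,g), red(g,j)
round 4: derive reach(e,b) via R1 from reach(e,c), red(c,b)
round 4: derive reach(i,g) via R1 from reach(i,d), red(d,g)
round 5: derive reach(d,b) via R1 from reach(d,c), red(c,b)
round 5: derive reach(d,i) via R1 from reach(d,c), red(c,i)
round 5: derive reach(i,j) via R1 from reach(i,g), red(g,j)

reach(d,d)  [via R1]
  reach(d,e)  [via R0]
    road(d,e)  [fact]
  red(e,d)  [fact]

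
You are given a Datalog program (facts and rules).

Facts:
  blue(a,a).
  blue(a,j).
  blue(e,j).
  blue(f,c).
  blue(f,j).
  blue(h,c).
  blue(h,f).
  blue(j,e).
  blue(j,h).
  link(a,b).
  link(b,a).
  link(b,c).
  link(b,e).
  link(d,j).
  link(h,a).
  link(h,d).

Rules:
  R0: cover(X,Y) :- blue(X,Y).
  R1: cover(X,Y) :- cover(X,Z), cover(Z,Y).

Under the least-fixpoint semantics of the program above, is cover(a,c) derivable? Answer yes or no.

yes

round 1: derive cover(a,a) via R0 from blue(a,a)
round 1: derive cover(a,j) via R0 from blue(a,j)
round 1: derive cover(e,j) via R0 from blue(e,j)
round 1: derive cover(f,c) via R0 from blue(f,c)
round 1: derive cover(f,j) via R0 from blue(f,j)
round 1: derive cover(h,c) via R0 from blue(h,c)
round 1: derive cover(h,f) via R0 from blue(h,f)
round 1: derive cover(j,e) via R0 from blue(j,e)
round 1: derive cover(j,h) via R0 from blue(j,h)
round 2: derive cover(a,e) via R1 from cover(a,j), cover(j,e)
round 2: derive cover(a,h) via R1 from cover(a,j), cover(j,h)
round 2: derive cover(e,e) via R1 from cover(e,j), cover(j,e)
round 2: derive cover(e,h) via R1 from cover(e,j), cover(j,h)
round 2: derive cover(f,e) via R1 from cover(f,j), cover(j,e)
round 2: derive cover(f,h) via R1 from cover(f,j), cover(j,h)
round 2: derive cover(h,j) via R1 from cover(h,f), cover(f,j)
round 2: derive cover(j,c) via R1 from cover(j,h), cover(h,c)
round 2: derive cover(j,f) via R1 from cover(j,h), cover(h,f)
round 2: derive cover(j,j) via R1 from cover(j,e), cover(e,j)
round 3: derive cover(a,c) via R1 from cover(a,h), cover(h,c)
round 3: derive cover(a,f) via R1 from cover(a,h), cover(h,f)
round 3: derive cover(e,c) via R1 from cover(e,h), cover(h,c)
round 3: derive cover(e,f) via R1 from cover(e,h), cover(h,f)
round 3: derive cover(f,f) via R1 from cover(f,h), cover(h,f)
round 3: derive cover(h,e) via R1 from cover(h,f), cover(f,e)
round 3: derive cover(h,h) via R1 from cover(h,f), cover(f,h)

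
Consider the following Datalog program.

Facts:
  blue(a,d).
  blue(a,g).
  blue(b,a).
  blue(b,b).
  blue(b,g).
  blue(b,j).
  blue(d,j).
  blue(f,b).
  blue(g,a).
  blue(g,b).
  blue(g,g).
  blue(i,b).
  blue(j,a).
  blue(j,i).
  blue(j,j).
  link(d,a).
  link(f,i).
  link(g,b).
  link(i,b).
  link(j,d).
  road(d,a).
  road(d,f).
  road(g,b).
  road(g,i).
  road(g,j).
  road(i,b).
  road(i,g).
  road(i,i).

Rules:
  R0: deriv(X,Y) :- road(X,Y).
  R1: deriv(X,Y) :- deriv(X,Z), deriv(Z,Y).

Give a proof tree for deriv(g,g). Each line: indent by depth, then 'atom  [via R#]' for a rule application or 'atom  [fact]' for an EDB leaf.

deriv(g,g)  [via R1]
  deriv(g,i)  [via R0]
    road(g,i)  [fact]
  deriv(i,g)  [via R0]
    road(i,g)  [fact]

round 1: derive deriv(d,a) via R0 from road(d,a)
round 1: derive deriv(d,f) via R0 from road(d,f)
round 1: derive deriv(g,b) via R0 from road(g,b)
round 1: derive deriv(g,i) via R0 from road(g,i)
round 1: derive deriv(g,j) via R0 from road(g,j)
round 1: derive deriv(i,b) via R0 from road(i,b)
round 1: derive deriv(i,g) via R0 from road(i,g)
round 1: derive deriv(i,i) via R0 from road(i,i)
round 2: derive deriv(g,g) via R1 from deriv(g,i), deriv(i,g)
round 2: derive deriv(i,j) via R1 from deriv(i,g), deriv(g,j)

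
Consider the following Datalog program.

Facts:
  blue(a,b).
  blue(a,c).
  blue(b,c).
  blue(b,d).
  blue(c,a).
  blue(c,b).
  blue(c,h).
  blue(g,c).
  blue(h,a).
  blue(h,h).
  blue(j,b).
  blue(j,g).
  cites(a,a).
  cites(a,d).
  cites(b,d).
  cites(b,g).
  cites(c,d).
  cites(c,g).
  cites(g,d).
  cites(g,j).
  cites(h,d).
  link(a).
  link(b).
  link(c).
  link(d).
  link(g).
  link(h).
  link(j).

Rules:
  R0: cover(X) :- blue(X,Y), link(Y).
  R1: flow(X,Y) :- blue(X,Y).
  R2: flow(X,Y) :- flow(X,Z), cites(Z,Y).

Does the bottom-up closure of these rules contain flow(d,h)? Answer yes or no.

no

round 1: derive flow(a,b) via R1 from blue(a,b)
round 1: derive flow(a,c) via R1 from blue(a,c)
round 1: derive flow(b,c) via R1 from blue(b,c)
round 1: derive flow(b,d) via R1 from blue(b,d)
round 1: derive flow(c,a) via R1 from blue(c,a)
round 1: derive flow(c,b) via R1 from blue(c,b)
round 1: derive flow(c,h) via R1 from blue(c,h)
round 1: derive flow(g,c) via R1 from blue(g,c)
round 1: derive flow(h,a) via R1 from blue(h,a)
round 1: derive flow(h,h) via R1 from blue(h,h)
round 1: derive flow(j,b) via R1 from blue(j,b)
round 1: derive flow(j,g) via R1 from blue(j,g)
round 2: derive flow(a,d) via R2 from flow(a,b), cites(b,d)
round 2: derive flow(a,g) via R2 from flow(a,b), cites(b,g)
round 2: derive flow(b,g) via R2 from flow(b,c), cites(c,g)
round 2: derive flow(c,d) via R2 from flow(c,a), cites(a,d)
round 2: derive flow(c,g) via R2 from flow(c,b), cites(b,g)
round 2: derive flow(g,d) via R2 from flow(g,c), cites(c,d)
round 2: derive flow(g,g) via R2 from flow(g,c), cites(c,g)
round 2: derive flow(h,d) via R2 from flow(h,a), cites(a,d)
round 2: derive flow(j,d) via R2 from flow(j,b), cites(b,d)
round 2: derive flow(j,j) via R2 from flow(j,g), cites(g,j)
round 3: derive flow(a,j) via R2 from flow(a,g), cites(g,j)
round 3: derive flow(b,j) via R2 from flow(b,g), cites(g,j)
round 3: derive flow(c,j) via R2 from flow(c,g), cites(g,j)
round 3: derive flow(g,j) via R2 from flow(g,g), cites(g,j)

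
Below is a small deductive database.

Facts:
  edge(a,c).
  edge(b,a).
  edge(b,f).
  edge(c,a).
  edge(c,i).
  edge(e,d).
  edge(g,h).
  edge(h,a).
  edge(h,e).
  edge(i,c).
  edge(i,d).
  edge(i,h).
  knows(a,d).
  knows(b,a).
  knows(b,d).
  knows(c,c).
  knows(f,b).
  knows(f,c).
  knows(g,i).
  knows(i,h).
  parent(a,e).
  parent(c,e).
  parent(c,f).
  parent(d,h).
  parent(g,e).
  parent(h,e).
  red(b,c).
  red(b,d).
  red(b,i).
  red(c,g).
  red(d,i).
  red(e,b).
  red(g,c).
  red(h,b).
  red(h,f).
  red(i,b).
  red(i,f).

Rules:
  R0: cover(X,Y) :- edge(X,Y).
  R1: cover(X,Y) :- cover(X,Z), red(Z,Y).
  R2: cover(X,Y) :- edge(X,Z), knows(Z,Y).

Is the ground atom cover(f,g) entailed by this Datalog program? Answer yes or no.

round 1: derive cover(a,c) via R0 from edge(a,c)
round 1: derive cover(b,a) via R0 from edge(b,a)
round 1: derive cover(b,f) via R0 from edge(b,f)
round 1: derive cover(c,a) via R0 from edge(c,a)
round 1: derive cover(c,i) via R0 from edge(c,i)
round 1: derive cover(e,d) via R0 from edge(e,d)
round 1: derive cover(g,h) via R0 from edge(g,h)
round 1: derive cover(h,a) via R0 from edge(h,a)
round 1: derive cover(h,e) via R0 from edge(h,e)
round 1: derive cover(i,c) via R0 from edge(i,c)
round 1: derive cover(i,d) via R0 from edge(i,d)
round 1: derive cover(i,h) via R0 from edge(i,h)
round 1: derive cover(b,b) via R2 from edge(b,f), knows(f,b)
round 1: derive cover(b,c) via R2 from edge(b,f), knows(f,c)
round 1: derive cover(b,d) via R2 from edge(b,a), knows(a,d)
round 1: derive cover(c,d) via R2 from edge(c,a), knows(a,d)
round 1: derive cover(c,h) via R2 from edge(c,i), knows(i,h)
round 1: derive cover(h,d) via R2 from edge(h,a), knows(a,d)
round 2: derive cover(a,g) via R1 from cover(a,c), red(c,g)
round 2: derive cover(b,g) via R1 from cover(b,c), red(c,g)
round 2: derive cover(b,i) via R1 from cover(b,b), red(b,i)
round 2: derive cover(c,b) via R1 from cover(c,h), red(h,b)
round 2: derive cover(c,f) via R1 from cover(c,h), red(h,f)
round 2: derive cover(e,i) via R1 from cover(e,d), red(d,i)
round 2: derive cover(g,b) via R1 from cover(g,h), red(h,b)
round 2: derive cover(g,f) via R1 from cover(g,h), red(h,f)
round 2: derive cover(h,b) via R1 from cover(h,e), red(e,b)
round 2: derive cover(h,i) via R1 from cover(h,d), red(d,i)
round 2: derive cover(i,b) via R1 from cover(i,h), red(h,b)
round 2: derive cover(i,f) via R1 from cover(i,h), red(h,f)
round 2: derive cover(i,g) via R1 from cover(i,c), red(c,g)
round 2: derive cover(i,i) via R1 from cover(i,d), red(d,i)
round 3: derive cover(c,c) via R1 from cover(c,b), red(b,c)
round 3: derive cover(e,b) via R1 from cover(e,i), red(i,b)
round 3: derive cover(e,f) via R1 from cover(e,i), red(i,f)
round 3: derive cover(g,c) via R1 from cover(g,b), red(b,c)
round 3: derive cover(g,d) via R1 from cover(g,b), red(b,d)
round 3: derive cover(g,i) via R1 from cover(g,b), red(b,i)
round 3: derive cover(h,c) via R1 from cover(h,b), red(b,c)
round 3: derive cover(h,f) via R1 from cover(h,i), red(i,f)
round 4: derive cover(c,g) via R1 from cover(c,c), red(c,g)
round 4: derive cover(e,c) via R1 from cover(e,b), red(b,c)
round 4: derive cover(g,g) via R1 from cover(g,c), red(c,g)
round 4: derive cover(h,g) via R1 from cover(h,c), red(c,g)
round 5: derive cover(e,g) via R1 from cover(e,c), red(c,g)

no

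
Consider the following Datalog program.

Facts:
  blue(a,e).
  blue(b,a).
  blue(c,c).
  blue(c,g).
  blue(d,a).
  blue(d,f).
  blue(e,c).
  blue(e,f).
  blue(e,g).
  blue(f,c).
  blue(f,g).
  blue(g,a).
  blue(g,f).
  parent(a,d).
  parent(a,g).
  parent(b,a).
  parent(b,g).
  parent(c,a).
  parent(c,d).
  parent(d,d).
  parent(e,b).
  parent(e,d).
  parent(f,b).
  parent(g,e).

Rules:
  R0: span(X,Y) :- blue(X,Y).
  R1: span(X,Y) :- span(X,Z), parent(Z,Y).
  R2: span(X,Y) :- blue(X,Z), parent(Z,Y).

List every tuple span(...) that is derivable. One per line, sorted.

span(a,a)
span(a,b)
span(a,d)
span(a,e)
span(a,g)
span(b,a)
span(b,b)
span(b,d)
span(b,e)
span(b,g)
span(c,a)
span(c,b)
span(c,c)
span(c,d)
span(c,e)
span(c,g)
span(d,a)
span(d,b)
span(d,d)
span(d,e)
span(d,f)
span(d,g)
span(e,a)
span(e,b)
span(e,c)
span(e,d)
span(e,e)
span(e,f)
span(e,g)
span(f,a)
span(f,b)
span(f,c)
span(f,d)
span(f,e)
span(f,g)
span(g,a)
span(g,b)
span(g,d)
span(g,e)
span(g,f)
span(g,g)

round 1: derive span(a,e) via R0 from blue(a,e)
round 1: derive span(b,a) via R0 from blue(b,a)
round 1: derive span(c,c) via R0 from blue(c,c)
round 1: derive span(c,g) via R0 from blue(c,g)
round 1: derive span(d,a) via R0 from blue(d,a)
round 1: derive span(d,f) via R0 from blue(d,f)
round 1: derive span(e,c) via R0 from blue(e,c)
round 1: derive span(e,f) via R0 from blue(e,f)
round 1: derive span(e,g) via R0 from blue(e,g)
round 1: derive span(f,c) via R0 from blue(f,c)
round 1: derive span(f,g) via R0 from blue(f,g)
round 1: derive span(g,a) via R0 from blue(g,a)
round 1: derive span(g,f) via R0 from blue(g,f)
round 1: derive span(a,b) via R2 from blue(a,e), parent(e,b)
round 1: derive span(a,d) via R2 from blue(a,e), parent(e,d)
round 1: derive span(b,d) via R2 from blue(b,a), parent(a,d)
round 1: derive span(b,g) via R2 from blue(b,a), parent(a,g)
round 1: derive span(c,a) via R2 from blue(c,c), parent(c,a)
round 1: derive span(c,d) via R2 from blue(c,c), parent(c,d)
round 1: derive span(c,e) via R2 from blue(c,g), parent(g,e)
round 1: derive span(d,b) via R2 from blue(d,f), parent(f,b)
round 1: derive span(d,d) via R2 from blue(d,a), parent(a,d)
round 1: derive span(d,g) via R2 from blue(d,a), parent(a,g)
round 1: derive span(e,a) via R2 from blue(e,c), parent(c,a)
round 1: derive span(e,b) via R2 from blue(e,f), parent(f,b)
round 1: derive span(e,d) via R2 from blue(e,c), parent(c,d)
round 1: derive span(e,e) via R2 from blue(e,g), parent(g,e)
round 1: derive span(f,a) via R2 from blue(f,c), parent(c,a)
round 1: derive span(f,d) via R2 from blue(f,c), parent(c,d)
round 1: derive span(f,e) via R2 from blue(f,g), parent(g,e)
round 1: derive span(g,b) via R2 from blue(g,f), parent(f,b)
round 1: derive span(g,d) via R2 from blue(g,a), parent(a,d)
round 1: derive span(g,g) via R2 from blue(g,a), parent(a,g)
round 2: derive span(a,a) via R1 from span(a,b), parent(b,a)
round 2: derive span(a,g) via R1 from span(a,b), parent(b,g)
round 2: derive span(b,e) via R1 from span(b,g), parent(g,e)
round 2: derive span(c,b) via R1 from span(c,e), parent(e,b)
round 2: derive span(d,e) via R1 from span(d,g), parent(g,e)
round 2: derive span(f,b) via R1 from span(f,e), parent(e,b)
round 2: derive span(g,e) via R1 from span(g,g), parent(g,e)
round 3: derive span(b,b) via R1 from span(b,e), parent(e,b)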